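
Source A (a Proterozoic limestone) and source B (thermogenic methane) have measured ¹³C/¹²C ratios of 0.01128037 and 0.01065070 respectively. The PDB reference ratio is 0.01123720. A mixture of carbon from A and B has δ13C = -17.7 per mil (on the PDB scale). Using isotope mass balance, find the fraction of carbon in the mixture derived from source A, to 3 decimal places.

δ_A = (0.01128037/0.01123720 − 1)×1000 = (1.003842 − 1)×1000 = 3.842 per mil
δ_B = (0.01065070/0.01123720 − 1)×1000 = (0.947807 − 1)×1000 = -52.193 per mil
f_A = (δ_mix − δ_B)/(δ_A − δ_B) = (-17.7 − (-52.193))/(3.842 − (-52.193))
f_A = 34.493 / 56.034 = 0.6156

0.616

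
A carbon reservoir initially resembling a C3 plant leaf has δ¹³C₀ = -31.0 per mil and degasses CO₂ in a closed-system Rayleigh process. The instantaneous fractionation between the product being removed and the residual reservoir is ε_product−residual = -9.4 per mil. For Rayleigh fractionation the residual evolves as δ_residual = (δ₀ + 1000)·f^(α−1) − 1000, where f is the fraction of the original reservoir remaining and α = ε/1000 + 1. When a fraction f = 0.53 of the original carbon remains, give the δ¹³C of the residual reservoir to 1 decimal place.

Rayleigh residual: δ_res = (δ₀ + 1000)·f^(α−1) − 1000
α = ε/1000 + 1 = 0.99060, so α − 1 = -0.00940
f^(α−1) = 0.53^(-0.00940) = 1.005986
δ_res = (-31.0 + 1000) × 1.005986 − 1000 = 974.800 − 1000 = -25.20 per mil

-25.2 per mil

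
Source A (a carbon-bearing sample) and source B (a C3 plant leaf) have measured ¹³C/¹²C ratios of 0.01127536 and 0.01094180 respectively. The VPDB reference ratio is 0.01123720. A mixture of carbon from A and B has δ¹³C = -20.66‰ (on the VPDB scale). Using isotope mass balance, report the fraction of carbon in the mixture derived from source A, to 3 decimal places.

δ_A = (0.01127536/0.01123720 − 1)×1000 = (1.003396 − 1)×1000 = 3.396‰
δ_B = (0.01094180/0.01123720 − 1)×1000 = (0.973712 − 1)×1000 = -26.288‰
f_A = (δ_mix − δ_B)/(δ_A − δ_B) = (-20.66 − (-26.288))/(3.396 − (-26.288))
f_A = 5.628 / 29.684 = 0.1896

0.190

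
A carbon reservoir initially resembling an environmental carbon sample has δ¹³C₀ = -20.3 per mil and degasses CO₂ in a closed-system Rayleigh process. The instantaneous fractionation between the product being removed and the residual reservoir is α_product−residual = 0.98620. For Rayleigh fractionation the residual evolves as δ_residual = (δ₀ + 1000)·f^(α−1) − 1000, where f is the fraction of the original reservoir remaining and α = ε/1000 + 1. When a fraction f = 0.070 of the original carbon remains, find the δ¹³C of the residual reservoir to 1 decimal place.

Rayleigh residual: δ_res = (δ₀ + 1000)·f^(α−1) − 1000
α − 1 = -0.01380
f^(α−1) = 0.070^(-0.01380) = 1.037379
δ_res = (-20.3 + 1000) × 1.037379 − 1000 = 1016.321 − 1000 = 16.32 per mil

16.3 per mil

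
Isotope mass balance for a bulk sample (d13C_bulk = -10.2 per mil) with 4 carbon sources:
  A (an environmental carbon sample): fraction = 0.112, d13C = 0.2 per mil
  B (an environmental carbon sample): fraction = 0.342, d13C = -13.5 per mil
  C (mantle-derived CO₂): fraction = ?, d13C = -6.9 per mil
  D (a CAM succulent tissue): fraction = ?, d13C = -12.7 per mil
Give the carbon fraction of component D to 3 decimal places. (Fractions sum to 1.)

0.317

Let f_D and f_C be the unknown fractions; fractions sum to 1 so f_D + f_C = 0.546.
Mass balance: Σ fᵢ·δᵢ = δ_bulk ⇒ f_D·(-12.7) + f_C·(-6.9) = -10.2 − (-4.595) = -5.605
Substitute f_C = 0.546 − f_D:
f_D·(-12.7 − -6.9) = -5.605 − 0.546×(-6.9) = -1.838
f_D = -1.838 / -5.8 = 0.3169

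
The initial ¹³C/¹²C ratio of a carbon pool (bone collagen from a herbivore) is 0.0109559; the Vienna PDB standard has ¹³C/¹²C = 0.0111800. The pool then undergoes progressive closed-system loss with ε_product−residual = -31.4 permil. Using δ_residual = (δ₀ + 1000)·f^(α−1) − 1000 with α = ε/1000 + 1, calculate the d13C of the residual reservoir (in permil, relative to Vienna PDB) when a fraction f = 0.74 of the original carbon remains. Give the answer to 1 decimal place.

-10.7 permil

δ₀ = (0.0109559/0.0111800 − 1)×1000 = (0.979955 − 1)×1000 = -20.045 permil
α − 1 = ε/1000 = -0.0314
f^(α−1) = 0.74^(-0.0314) = 1.009500
δ_res = (-20.045 + 1000) × 1.009500 − 1000 = 989.264 − 1000 = -10.74 permil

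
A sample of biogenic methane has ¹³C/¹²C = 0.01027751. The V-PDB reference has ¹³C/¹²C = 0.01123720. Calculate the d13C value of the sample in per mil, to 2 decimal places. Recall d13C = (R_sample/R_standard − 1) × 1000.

-85.40 per mil

d13C = (R_sample / R_standard − 1) × 1000
R_sample / R_standard = 0.01027751 / 0.01123720 = 0.914597
d13C = (0.914597 − 1) × 1000 = -85.403 per mil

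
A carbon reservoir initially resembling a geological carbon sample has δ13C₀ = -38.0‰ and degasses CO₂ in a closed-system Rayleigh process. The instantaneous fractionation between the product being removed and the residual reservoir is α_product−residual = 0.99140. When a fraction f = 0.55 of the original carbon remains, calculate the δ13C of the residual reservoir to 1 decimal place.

Rayleigh residual: δ_res = (δ₀ + 1000)·f^(α−1) − 1000
α − 1 = -0.00860
f^(α−1) = 0.55^(-0.00860) = 1.005155
δ_res = (-38.0 + 1000) × 1.005155 − 1000 = 966.959 − 1000 = -33.04‰

-33.0‰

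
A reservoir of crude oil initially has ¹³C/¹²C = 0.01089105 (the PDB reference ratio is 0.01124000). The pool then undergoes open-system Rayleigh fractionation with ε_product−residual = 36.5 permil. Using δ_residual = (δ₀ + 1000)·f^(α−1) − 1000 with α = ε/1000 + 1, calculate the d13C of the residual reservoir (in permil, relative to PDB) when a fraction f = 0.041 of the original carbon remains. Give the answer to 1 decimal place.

-137.7 permil

δ₀ = (0.01089105/0.01124000 − 1)×1000 = (0.968955 − 1)×1000 = -31.045 permil
α − 1 = ε/1000 = 0.0365
f^(α−1) = 0.041^(0.0365) = 0.889952
δ_res = (-31.045 + 1000) × 0.889952 − 1000 = 862.323 − 1000 = -137.68 permil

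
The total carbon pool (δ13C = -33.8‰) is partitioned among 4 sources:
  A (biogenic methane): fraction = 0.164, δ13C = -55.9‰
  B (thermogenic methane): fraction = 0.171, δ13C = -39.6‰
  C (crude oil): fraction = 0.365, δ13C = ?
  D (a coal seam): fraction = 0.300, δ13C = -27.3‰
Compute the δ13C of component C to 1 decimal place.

Isotope mass balance: δ_bulk = Σ fᵢ·δᵢ.
-33.8 = 0.164×(-55.9) + 0.171×(-39.6) + 0.365×δ_C + 0.300×(-27.3)
0.365·δ_C = -33.8 − (-24.129) = -9.671
δ_C = -9.671 / 0.365 = -26.50‰

-26.5‰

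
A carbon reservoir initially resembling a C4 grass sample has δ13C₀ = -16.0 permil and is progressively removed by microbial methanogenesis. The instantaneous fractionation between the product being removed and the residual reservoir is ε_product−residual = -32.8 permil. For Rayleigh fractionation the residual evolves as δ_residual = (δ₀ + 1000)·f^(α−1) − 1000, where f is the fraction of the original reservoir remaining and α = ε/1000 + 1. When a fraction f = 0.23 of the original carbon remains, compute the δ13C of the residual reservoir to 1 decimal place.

Rayleigh residual: δ_res = (δ₀ + 1000)·f^(α−1) − 1000
α = ε/1000 + 1 = 0.96720, so α − 1 = -0.03280
f^(α−1) = 0.23^(-0.03280) = 1.049386
δ_res = (-16.0 + 1000) × 1.049386 − 1000 = 1032.596 − 1000 = 32.60 permil

32.6 permil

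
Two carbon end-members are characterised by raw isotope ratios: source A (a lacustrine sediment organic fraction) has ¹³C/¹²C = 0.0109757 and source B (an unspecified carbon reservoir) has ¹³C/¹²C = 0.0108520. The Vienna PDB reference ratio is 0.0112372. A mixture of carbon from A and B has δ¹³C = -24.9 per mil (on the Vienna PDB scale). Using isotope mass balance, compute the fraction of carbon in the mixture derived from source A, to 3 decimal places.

δ_A = (0.0109757/0.0112372 − 1)×1000 = (0.976729 − 1)×1000 = -23.271 per mil
δ_B = (0.0108520/0.0112372 − 1)×1000 = (0.965721 − 1)×1000 = -34.279 per mil
f_A = (δ_mix − δ_B)/(δ_A − δ_B) = (-24.9 − (-34.279))/(-23.271 − (-34.279))
f_A = 9.379 / 11.008 = 0.8520

0.852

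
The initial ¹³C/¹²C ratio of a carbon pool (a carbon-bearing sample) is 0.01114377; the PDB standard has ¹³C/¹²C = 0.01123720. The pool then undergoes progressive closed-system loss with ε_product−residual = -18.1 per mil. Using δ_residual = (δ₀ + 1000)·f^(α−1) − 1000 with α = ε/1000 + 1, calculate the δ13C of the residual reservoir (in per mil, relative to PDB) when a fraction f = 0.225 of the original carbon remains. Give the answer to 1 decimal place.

18.8 per mil

δ₀ = (0.01114377/0.01123720 − 1)×1000 = (0.991686 − 1)×1000 = -8.314 per mil
α − 1 = ε/1000 = -0.0181
f^(α−1) = 0.225^(-0.0181) = 1.027367
δ_res = (-8.314 + 1000) × 1.027367 − 1000 = 1018.825 − 1000 = 18.82 per mil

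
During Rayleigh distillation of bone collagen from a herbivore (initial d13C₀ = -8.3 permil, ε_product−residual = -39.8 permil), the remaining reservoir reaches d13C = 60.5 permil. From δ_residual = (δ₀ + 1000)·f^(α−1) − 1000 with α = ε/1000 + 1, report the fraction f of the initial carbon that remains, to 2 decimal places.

0.19

α − 1 = ε/1000 = -0.0398
(δ_res + 1000)/(δ₀ + 1000) = (60.5 + 1000)/(-8.3 + 1000) = 1060.5/991.7 = 1.069376
f = 1.069376^(1/-0.0398) = exp(ln(1.069376)/-0.0398) = exp(0.06708/-0.0398)
f = exp(-1.6853) = 0.1854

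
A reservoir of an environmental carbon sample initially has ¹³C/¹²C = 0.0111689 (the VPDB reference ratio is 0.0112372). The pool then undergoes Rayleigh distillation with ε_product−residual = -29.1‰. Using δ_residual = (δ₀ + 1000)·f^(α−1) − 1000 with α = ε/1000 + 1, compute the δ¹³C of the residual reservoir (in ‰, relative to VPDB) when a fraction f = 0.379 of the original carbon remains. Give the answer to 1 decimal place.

22.4‰

δ₀ = (0.0111689/0.0112372 − 1)×1000 = (0.993922 − 1)×1000 = -6.078‰
α − 1 = ε/1000 = -0.0291
f^(α−1) = 0.379^(-0.0291) = 1.028636
δ_res = (-6.078 + 1000) × 1.028636 − 1000 = 1022.384 − 1000 = 22.38‰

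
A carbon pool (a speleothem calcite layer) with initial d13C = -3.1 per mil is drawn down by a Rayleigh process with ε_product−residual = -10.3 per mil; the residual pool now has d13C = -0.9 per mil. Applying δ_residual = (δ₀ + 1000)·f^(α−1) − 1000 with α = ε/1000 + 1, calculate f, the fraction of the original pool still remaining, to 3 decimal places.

α − 1 = ε/1000 = -0.0103
(δ_res + 1000)/(δ₀ + 1000) = (-0.9 + 1000)/(-3.1 + 1000) = 999.1/996.9 = 1.002207
f = 1.002207^(1/-0.0103) = exp(ln(1.002207)/-0.0103) = exp(0.00220/-0.0103)
f = exp(-0.2140) = 0.8073

0.807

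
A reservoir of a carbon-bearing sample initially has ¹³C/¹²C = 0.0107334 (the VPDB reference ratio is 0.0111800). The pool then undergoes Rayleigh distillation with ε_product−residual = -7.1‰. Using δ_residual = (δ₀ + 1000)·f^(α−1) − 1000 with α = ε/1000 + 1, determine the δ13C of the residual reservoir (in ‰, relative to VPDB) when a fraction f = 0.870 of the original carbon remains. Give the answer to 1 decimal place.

-39.0‰

δ₀ = (0.0107334/0.0111800 − 1)×1000 = (0.960054 − 1)×1000 = -39.946‰
α − 1 = ε/1000 = -0.0071
f^(α−1) = 0.870^(-0.0071) = 1.000989
δ_res = (-39.946 + 1000) × 1.000989 − 1000 = 961.003 − 1000 = -39.00‰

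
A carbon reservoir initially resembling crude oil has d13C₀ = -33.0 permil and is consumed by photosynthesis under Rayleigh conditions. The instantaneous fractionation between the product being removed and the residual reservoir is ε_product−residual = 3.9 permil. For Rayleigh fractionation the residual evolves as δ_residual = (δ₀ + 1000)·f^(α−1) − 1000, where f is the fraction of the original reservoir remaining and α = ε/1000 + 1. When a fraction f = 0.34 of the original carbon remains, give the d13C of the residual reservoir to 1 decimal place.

Rayleigh residual: δ_res = (δ₀ + 1000)·f^(α−1) − 1000
α = ε/1000 + 1 = 1.00390, so α − 1 = 0.00390
f^(α−1) = 0.34^(0.00390) = 0.995801
δ_res = (-33.0 + 1000) × 0.995801 − 1000 = 962.940 − 1000 = -37.06 permil

-37.1 permil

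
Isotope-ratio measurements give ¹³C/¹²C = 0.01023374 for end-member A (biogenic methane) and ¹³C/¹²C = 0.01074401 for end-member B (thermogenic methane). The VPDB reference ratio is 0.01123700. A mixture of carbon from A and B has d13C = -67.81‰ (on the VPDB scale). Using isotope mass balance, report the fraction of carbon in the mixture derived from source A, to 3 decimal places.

0.527

δ_A = (0.01023374/0.01123700 − 1)×1000 = (0.910718 − 1)×1000 = -89.282‰
δ_B = (0.01074401/0.01123700 − 1)×1000 = (0.956128 − 1)×1000 = -43.872‰
f_A = (δ_mix − δ_B)/(δ_A − δ_B) = (-67.81 − (-43.872))/(-89.282 − (-43.872))
f_A = -23.938 / -45.410 = 0.5272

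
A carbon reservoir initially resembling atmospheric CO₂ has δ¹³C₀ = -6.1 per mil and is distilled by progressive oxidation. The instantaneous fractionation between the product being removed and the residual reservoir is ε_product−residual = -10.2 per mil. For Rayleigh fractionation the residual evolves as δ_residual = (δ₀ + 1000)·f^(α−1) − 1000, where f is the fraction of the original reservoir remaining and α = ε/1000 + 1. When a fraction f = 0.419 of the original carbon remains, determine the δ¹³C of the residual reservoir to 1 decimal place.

Rayleigh residual: δ_res = (δ₀ + 1000)·f^(α−1) − 1000
α = ε/1000 + 1 = 0.98980, so α − 1 = -0.01020
f^(α−1) = 0.419^(-0.01020) = 1.008912
δ_res = (-6.1 + 1000) × 1.008912 − 1000 = 1002.758 − 1000 = 2.76 per mil

2.8 per mil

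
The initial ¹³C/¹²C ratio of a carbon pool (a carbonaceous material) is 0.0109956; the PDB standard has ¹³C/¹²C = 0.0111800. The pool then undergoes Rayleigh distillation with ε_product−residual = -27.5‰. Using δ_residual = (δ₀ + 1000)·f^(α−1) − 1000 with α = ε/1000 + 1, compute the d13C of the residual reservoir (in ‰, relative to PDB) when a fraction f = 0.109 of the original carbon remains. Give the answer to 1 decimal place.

45.3‰

δ₀ = (0.0109956/0.0111800 − 1)×1000 = (0.983506 − 1)×1000 = -16.494‰
α − 1 = ε/1000 = -0.0275
f^(α−1) = 0.109^(-0.0275) = 1.062847
δ_res = (-16.494 + 1000) × 1.062847 − 1000 = 1045.317 − 1000 = 45.32‰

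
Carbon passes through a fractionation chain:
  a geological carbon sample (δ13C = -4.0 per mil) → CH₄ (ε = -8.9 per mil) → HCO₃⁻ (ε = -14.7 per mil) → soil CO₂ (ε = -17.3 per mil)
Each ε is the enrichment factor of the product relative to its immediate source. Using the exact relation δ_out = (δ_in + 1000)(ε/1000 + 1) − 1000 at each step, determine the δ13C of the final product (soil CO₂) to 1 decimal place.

step 1: δ = (-4.00 + 1000)·(-8.9/1000 + 1) − 1000 = -12.86 per mil
step 2: δ = (-12.86 + 1000)·(-14.7/1000 + 1) − 1000 = -27.38 per mil
step 3: δ = (-27.38 + 1000)·(-17.3/1000 + 1) − 1000 = -44.20 per mil

-44.2 per mil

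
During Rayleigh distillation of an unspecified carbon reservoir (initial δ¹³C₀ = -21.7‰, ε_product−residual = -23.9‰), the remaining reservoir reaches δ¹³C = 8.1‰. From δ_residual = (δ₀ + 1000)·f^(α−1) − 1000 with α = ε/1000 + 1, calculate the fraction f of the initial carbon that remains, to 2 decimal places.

0.28

α − 1 = ε/1000 = -0.0239
(δ_res + 1000)/(δ₀ + 1000) = (8.1 + 1000)/(-21.7 + 1000) = 1008.1/978.3 = 1.030461
f = 1.030461^(1/-0.0239) = exp(ln(1.030461)/-0.0239) = exp(0.03001/-0.0239)
f = exp(-1.2555) = 0.2849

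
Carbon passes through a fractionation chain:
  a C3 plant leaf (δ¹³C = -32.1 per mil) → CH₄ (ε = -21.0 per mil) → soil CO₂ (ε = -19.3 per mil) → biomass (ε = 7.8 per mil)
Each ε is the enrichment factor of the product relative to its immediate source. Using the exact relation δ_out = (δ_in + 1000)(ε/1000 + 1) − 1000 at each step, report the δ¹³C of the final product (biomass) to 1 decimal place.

-63.5 per mil

step 1: δ = (-32.10 + 1000)·(-21.0/1000 + 1) − 1000 = -52.43 per mil
step 2: δ = (-52.43 + 1000)·(-19.3/1000 + 1) − 1000 = -70.71 per mil
step 3: δ = (-70.71 + 1000)·(7.8/1000 + 1) − 1000 = -63.47 per mil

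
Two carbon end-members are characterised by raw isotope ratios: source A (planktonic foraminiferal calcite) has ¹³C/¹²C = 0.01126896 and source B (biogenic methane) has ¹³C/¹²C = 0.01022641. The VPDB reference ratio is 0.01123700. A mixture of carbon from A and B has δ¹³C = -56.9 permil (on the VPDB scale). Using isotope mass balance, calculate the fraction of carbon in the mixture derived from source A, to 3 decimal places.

0.356

δ_A = (0.01126896/0.01123700 − 1)×1000 = (1.002844 − 1)×1000 = 2.844 permil
δ_B = (0.01022641/0.01123700 − 1)×1000 = (0.910066 − 1)×1000 = -89.934 permil
f_A = (δ_mix − δ_B)/(δ_A − δ_B) = (-56.9 − (-89.934))/(2.844 − (-89.934))
f_A = 33.034 / 92.778 = 0.3561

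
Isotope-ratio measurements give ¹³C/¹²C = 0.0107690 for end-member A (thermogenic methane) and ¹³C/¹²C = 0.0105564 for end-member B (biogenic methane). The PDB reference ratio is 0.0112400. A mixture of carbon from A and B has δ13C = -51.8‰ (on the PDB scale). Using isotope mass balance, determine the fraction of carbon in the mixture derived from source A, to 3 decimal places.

0.477

δ_A = (0.0107690/0.0112400 − 1)×1000 = (0.958096 − 1)×1000 = -41.904‰
δ_B = (0.0105564/0.0112400 − 1)×1000 = (0.939181 − 1)×1000 = -60.819‰
f_A = (δ_mix − δ_B)/(δ_A − δ_B) = (-51.8 − (-60.819))/(-41.904 − (-60.819))
f_A = 9.019 / 18.915 = 0.4768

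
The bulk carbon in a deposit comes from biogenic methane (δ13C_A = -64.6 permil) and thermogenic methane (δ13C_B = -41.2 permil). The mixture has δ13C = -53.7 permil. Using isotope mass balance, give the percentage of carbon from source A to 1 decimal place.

δ_mix = f_A·δ_A + (1 − f_A)·δ_B  ⇒  f_A = (δ_mix − δ_B)/(δ_A − δ_B)
f_A = (-53.7 − (-41.2)) / (-64.6 − (-41.2))
f_A = -12.5 / -23.4 = 0.5342

53.4%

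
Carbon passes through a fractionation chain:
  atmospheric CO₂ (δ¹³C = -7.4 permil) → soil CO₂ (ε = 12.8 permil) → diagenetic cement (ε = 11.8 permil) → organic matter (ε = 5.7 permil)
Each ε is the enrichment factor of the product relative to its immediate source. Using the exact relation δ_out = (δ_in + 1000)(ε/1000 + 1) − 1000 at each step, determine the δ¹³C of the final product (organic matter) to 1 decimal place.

23.0 permil

step 1: δ = (-7.40 + 1000)·(12.8/1000 + 1) − 1000 = 5.31 permil
step 2: δ = (5.31 + 1000)·(11.8/1000 + 1) − 1000 = 17.17 permil
step 3: δ = (17.17 + 1000)·(5.7/1000 + 1) − 1000 = 22.97 permil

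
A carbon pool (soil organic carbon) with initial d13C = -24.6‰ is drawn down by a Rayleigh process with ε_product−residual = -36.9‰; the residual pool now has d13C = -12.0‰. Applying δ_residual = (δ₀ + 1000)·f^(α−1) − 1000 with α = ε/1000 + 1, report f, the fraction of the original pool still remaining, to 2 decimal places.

α − 1 = ε/1000 = -0.0369
(δ_res + 1000)/(δ₀ + 1000) = (-12.0 + 1000)/(-24.6 + 1000) = 988.0/975.4 = 1.012918
f = 1.012918^(1/-0.0369) = exp(ln(1.012918)/-0.0369) = exp(0.01284/-0.0369)
f = exp(-0.3478) = 0.7062

0.71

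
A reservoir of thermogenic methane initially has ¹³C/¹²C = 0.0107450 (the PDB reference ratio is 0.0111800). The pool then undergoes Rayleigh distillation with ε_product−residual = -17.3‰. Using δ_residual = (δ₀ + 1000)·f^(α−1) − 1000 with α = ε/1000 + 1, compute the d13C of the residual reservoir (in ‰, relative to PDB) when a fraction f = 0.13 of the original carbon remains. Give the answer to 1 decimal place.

-4.4‰

δ₀ = (0.0107450/0.0111800 − 1)×1000 = (0.961091 − 1)×1000 = -38.909‰
α − 1 = ε/1000 = -0.0173
f^(α−1) = 0.13^(-0.0173) = 1.035926
δ_res = (-38.909 + 1000) × 1.035926 − 1000 = 995.620 − 1000 = -4.38‰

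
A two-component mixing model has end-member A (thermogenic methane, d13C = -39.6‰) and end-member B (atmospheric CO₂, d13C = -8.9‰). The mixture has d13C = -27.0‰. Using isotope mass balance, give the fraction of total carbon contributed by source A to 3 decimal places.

0.590

δ_mix = f_A·δ_A + (1 − f_A)·δ_B  ⇒  f_A = (δ_mix − δ_B)/(δ_A − δ_B)
f_A = (-27.0 − (-8.9)) / (-39.6 − (-8.9))
f_A = -18.1 / -30.7 = 0.5896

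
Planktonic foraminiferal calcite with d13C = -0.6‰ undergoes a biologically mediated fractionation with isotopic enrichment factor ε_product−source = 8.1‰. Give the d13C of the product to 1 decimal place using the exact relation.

7.5‰

Exactly, δ_product = (δ_source + 1000)·(ε/1000 + 1) − 1000.
δ_product = (-0.6 + 1000) × (8.1/1000 + 1) − 1000
δ_product = 7.50‰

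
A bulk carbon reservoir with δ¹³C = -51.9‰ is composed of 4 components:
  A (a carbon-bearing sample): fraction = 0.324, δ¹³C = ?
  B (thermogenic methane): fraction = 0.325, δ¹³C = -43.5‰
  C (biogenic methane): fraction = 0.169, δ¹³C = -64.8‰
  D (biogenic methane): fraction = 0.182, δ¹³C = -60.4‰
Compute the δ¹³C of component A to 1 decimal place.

Isotope mass balance: δ_bulk = Σ fᵢ·δᵢ.
-51.9 = 0.324×δ_A + 0.325×(-43.5) + 0.169×(-64.8) + 0.182×(-60.4)
0.324·δ_A = -51.9 − (-36.081) = -15.819
δ_A = -15.819 / 0.324 = -48.82‰

-48.8‰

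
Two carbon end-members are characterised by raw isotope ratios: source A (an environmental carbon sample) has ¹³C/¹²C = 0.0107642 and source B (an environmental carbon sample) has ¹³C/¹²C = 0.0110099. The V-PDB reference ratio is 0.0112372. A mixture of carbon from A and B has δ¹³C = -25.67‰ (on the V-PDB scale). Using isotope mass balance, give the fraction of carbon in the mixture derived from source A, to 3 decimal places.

δ_A = (0.0107642/0.0112372 − 1)×1000 = (0.957908 − 1)×1000 = -42.092‰
δ_B = (0.0110099/0.0112372 − 1)×1000 = (0.979773 − 1)×1000 = -20.227‰
f_A = (δ_mix − δ_B)/(δ_A − δ_B) = (-25.67 − (-20.227))/(-42.092 − (-20.227))
f_A = -5.443 / -21.865 = 0.2489

0.249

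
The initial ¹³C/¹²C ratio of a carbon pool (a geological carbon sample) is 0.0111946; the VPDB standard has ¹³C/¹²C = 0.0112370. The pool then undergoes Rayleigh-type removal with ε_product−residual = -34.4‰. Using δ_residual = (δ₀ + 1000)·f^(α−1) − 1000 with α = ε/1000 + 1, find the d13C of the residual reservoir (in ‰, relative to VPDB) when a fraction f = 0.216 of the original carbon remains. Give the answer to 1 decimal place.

δ₀ = (0.0111946/0.0112370 − 1)×1000 = (0.996227 − 1)×1000 = -3.773‰
α − 1 = ε/1000 = -0.0344
f^(α−1) = 0.216^(-0.0344) = 1.054131
δ_res = (-3.773 + 1000) × 1.054131 − 1000 = 1050.154 − 1000 = 50.15‰

50.2‰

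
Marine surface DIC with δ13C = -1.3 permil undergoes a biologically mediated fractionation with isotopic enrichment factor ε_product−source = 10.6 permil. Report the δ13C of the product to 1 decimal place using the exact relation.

9.3 permil

Exactly, δ_product = (δ_source + 1000)·(ε/1000 + 1) − 1000.
δ_product = (-1.3 + 1000) × (10.6/1000 + 1) − 1000
δ_product = 9.29 permil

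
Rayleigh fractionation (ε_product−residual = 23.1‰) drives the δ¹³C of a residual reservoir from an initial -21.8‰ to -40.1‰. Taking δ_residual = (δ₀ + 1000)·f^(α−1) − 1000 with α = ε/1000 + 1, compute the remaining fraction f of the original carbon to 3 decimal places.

α − 1 = ε/1000 = 0.0231
(δ_res + 1000)/(δ₀ + 1000) = (-40.1 + 1000)/(-21.8 + 1000) = 959.9/978.2 = 0.981292
f = 0.981292^(1/0.0231) = exp(ln(0.981292)/0.0231) = exp(-0.01889/0.0231)
f = exp(-0.8175) = 0.4415

0.442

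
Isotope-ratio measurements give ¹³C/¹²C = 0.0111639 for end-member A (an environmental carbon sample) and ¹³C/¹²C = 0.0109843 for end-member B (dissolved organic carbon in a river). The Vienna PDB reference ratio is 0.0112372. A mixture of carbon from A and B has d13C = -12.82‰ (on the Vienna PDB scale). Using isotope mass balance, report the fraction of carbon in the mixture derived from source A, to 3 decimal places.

0.606

δ_A = (0.0111639/0.0112372 − 1)×1000 = (0.993477 − 1)×1000 = -6.523‰
δ_B = (0.0109843/0.0112372 − 1)×1000 = (0.977494 − 1)×1000 = -22.506‰
f_A = (δ_mix − δ_B)/(δ_A − δ_B) = (-12.82 − (-22.506))/(-6.523 − (-22.506))
f_A = 9.686 / 15.983 = 0.6060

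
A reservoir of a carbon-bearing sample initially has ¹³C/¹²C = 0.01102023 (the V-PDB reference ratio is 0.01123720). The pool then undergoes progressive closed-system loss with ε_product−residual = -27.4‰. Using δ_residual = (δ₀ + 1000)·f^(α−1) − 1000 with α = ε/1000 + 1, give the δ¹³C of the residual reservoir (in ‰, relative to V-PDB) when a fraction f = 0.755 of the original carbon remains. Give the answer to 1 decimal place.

δ₀ = (0.01102023/0.01123720 − 1)×1000 = (0.980692 − 1)×1000 = -19.308‰
α − 1 = ε/1000 = -0.0274
f^(α−1) = 0.755^(-0.0274) = 1.007730
δ_res = (-19.308 + 1000) × 1.007730 − 1000 = 988.273 − 1000 = -11.73‰

-11.7‰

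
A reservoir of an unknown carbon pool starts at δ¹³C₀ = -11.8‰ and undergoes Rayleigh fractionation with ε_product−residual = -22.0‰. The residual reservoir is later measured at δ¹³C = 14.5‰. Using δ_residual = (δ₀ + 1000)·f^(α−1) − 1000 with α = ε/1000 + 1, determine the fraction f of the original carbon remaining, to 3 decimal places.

α − 1 = ε/1000 = -0.0220
(δ_res + 1000)/(δ₀ + 1000) = (14.5 + 1000)/(-11.8 + 1000) = 1014.5/988.2 = 1.026614
f = 1.026614^(1/-0.0220) = exp(ln(1.026614)/-0.0220) = exp(0.02627/-0.0220)
f = exp(-1.1939) = 0.3030

0.303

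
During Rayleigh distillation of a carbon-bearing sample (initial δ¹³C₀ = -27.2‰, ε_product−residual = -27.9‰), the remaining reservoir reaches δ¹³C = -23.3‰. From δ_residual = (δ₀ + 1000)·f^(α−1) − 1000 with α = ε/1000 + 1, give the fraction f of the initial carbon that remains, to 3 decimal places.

α − 1 = ε/1000 = -0.0279
(δ_res + 1000)/(δ₀ + 1000) = (-23.3 + 1000)/(-27.2 + 1000) = 976.7/972.8 = 1.004009
f = 1.004009^(1/-0.0279) = exp(ln(1.004009)/-0.0279) = exp(0.00400/-0.0279)
f = exp(-0.1434) = 0.8664

0.866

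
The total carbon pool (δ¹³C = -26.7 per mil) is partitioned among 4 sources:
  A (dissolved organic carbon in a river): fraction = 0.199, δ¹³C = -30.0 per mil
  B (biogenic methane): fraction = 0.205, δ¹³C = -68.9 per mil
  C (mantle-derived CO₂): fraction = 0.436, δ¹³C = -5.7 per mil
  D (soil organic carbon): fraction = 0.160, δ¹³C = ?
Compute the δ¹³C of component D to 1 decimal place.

-25.8 per mil

Isotope mass balance: δ_bulk = Σ fᵢ·δᵢ.
-26.7 = 0.199×(-30.0) + 0.205×(-68.9) + 0.436×(-5.7) + 0.160×δ_D
0.160·δ_D = -26.7 − (-22.580) = -4.120
δ_D = -4.120 / 0.160 = -25.75 per mil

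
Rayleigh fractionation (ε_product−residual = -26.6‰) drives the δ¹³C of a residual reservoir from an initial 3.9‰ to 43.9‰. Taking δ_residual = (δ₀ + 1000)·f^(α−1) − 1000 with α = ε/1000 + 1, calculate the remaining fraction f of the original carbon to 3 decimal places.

α − 1 = ε/1000 = -0.0266
(δ_res + 1000)/(δ₀ + 1000) = (43.9 + 1000)/(3.9 + 1000) = 1043.9/1003.9 = 1.039845
f = 1.039845^(1/-0.0266) = exp(ln(1.039845)/-0.0266) = exp(0.03907/-0.0266)
f = exp(-1.4688) = 0.2302

0.230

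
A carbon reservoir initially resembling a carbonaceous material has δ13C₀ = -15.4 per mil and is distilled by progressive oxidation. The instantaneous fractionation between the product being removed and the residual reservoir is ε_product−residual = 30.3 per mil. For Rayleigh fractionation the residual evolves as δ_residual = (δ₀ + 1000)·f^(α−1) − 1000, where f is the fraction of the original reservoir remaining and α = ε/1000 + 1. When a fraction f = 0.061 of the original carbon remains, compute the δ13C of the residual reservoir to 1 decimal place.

-95.4 per mil

Rayleigh residual: δ_res = (δ₀ + 1000)·f^(α−1) − 1000
α = ε/1000 + 1 = 1.03030, so α − 1 = 0.03030
f^(α−1) = 0.061^(0.03030) = 0.918746
δ_res = (-15.4 + 1000) × 0.918746 − 1000 = 904.597 − 1000 = -95.40 per mil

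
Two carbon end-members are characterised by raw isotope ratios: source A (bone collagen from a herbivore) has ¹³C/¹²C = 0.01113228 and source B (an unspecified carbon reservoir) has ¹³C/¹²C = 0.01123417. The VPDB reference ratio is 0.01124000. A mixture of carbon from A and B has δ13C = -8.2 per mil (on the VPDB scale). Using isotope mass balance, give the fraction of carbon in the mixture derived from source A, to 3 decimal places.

0.847

δ_A = (0.01113228/0.01124000 − 1)×1000 = (0.990416 − 1)×1000 = -9.584 per mil
δ_B = (0.01123417/0.01124000 − 1)×1000 = (0.999481 − 1)×1000 = -0.519 per mil
f_A = (δ_mix − δ_B)/(δ_A − δ_B) = (-8.2 − (-0.519))/(-9.584 − (-0.519))
f_A = -7.681 / -9.065 = 0.8474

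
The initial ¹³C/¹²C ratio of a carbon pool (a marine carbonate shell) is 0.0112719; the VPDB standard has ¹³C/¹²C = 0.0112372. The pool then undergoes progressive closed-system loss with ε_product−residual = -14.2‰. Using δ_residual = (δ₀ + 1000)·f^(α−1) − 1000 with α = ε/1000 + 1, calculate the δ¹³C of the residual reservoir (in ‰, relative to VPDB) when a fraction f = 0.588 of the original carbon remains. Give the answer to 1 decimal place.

δ₀ = (0.0112719/0.0112372 − 1)×1000 = (1.003088 − 1)×1000 = 3.088‰
α − 1 = ε/1000 = -0.0142
f^(α−1) = 0.588^(-0.0142) = 1.007569
δ_res = (3.088 + 1000) × 1.007569 − 1000 = 1010.680 − 1000 = 10.68‰

10.7‰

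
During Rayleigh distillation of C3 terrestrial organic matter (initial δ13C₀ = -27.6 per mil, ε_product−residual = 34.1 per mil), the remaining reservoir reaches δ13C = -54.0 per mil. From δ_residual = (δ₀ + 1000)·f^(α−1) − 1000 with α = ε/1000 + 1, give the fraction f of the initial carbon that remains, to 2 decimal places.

α − 1 = ε/1000 = 0.0341
(δ_res + 1000)/(δ₀ + 1000) = (-54.0 + 1000)/(-27.6 + 1000) = 946.0/972.4 = 0.972851
f = 0.972851^(1/0.0341) = exp(ln(0.972851)/0.0341) = exp(-0.02752/0.0341)
f = exp(-0.8072) = 0.4461

0.45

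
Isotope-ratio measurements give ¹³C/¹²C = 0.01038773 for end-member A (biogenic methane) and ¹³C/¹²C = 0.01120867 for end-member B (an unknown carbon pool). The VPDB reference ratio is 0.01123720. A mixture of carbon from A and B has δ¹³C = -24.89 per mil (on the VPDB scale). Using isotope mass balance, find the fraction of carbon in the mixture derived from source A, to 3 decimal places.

0.306

δ_A = (0.01038773/0.01123720 − 1)×1000 = (0.924406 − 1)×1000 = -75.594 per mil
δ_B = (0.01120867/0.01123720 − 1)×1000 = (0.997461 − 1)×1000 = -2.539 per mil
f_A = (δ_mix − δ_B)/(δ_A − δ_B) = (-24.89 − (-2.539))/(-75.594 − (-2.539))
f_A = -22.351 / -73.056 = 0.3059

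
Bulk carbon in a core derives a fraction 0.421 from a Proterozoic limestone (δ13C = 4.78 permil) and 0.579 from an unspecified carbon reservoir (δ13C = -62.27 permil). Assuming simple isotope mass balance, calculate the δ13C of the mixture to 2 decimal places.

δ_mix = f_A·δ_A + f_B·δ_B
δ_mix = 0.421 × (4.78) + 0.579 × (-62.27)
δ_mix = 2.012 + -36.054 = -34.042 permil

-34.04 permil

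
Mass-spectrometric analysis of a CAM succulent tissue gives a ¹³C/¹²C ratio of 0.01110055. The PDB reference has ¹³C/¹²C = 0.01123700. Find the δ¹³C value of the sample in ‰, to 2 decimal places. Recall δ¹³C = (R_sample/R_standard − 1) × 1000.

δ¹³C = (R_sample / R_standard − 1) × 1000
R_sample / R_standard = 0.01110055 / 0.01123700 = 0.987857
δ¹³C = (0.987857 − 1) × 1000 = -12.143‰

-12.14‰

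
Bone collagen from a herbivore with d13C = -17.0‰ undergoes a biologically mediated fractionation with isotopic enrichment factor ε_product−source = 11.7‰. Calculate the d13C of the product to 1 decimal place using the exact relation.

Exactly, δ_product = (δ_source + 1000)·(ε/1000 + 1) − 1000.
δ_product = (-17.0 + 1000) × (11.7/1000 + 1) − 1000
δ_product = -5.50‰

-5.5‰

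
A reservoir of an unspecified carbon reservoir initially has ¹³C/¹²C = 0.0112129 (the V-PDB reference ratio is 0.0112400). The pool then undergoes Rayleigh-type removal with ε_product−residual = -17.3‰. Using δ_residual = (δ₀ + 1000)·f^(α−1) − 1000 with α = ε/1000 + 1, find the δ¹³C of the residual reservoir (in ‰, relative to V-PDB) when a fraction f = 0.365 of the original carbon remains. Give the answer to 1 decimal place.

δ₀ = (0.0112129/0.0112400 − 1)×1000 = (0.997589 − 1)×1000 = -2.411‰
α − 1 = ε/1000 = -0.0173
f^(α−1) = 0.365^(-0.0173) = 1.017589
δ_res = (-2.411 + 1000) × 1.017589 − 1000 = 1015.135 − 1000 = 15.14‰

15.1‰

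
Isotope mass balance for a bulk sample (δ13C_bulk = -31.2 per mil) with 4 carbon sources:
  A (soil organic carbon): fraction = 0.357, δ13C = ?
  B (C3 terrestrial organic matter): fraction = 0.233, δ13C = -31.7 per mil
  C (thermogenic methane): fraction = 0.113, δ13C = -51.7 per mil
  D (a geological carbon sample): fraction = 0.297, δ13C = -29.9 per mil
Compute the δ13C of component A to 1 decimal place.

-25.5 per mil

Isotope mass balance: δ_bulk = Σ fᵢ·δᵢ.
-31.2 = 0.357×δ_A + 0.233×(-31.7) + 0.113×(-51.7) + 0.297×(-29.9)
0.357·δ_A = -31.2 − (-22.108) = -9.091
δ_A = -9.091 / 0.357 = -25.47 per mil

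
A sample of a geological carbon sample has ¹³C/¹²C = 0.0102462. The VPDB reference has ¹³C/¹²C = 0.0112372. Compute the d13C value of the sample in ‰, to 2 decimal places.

d13C = (R_sample / R_standard − 1) × 1000
R_sample / R_standard = 0.0102462 / 0.0112372 = 0.911811
d13C = (0.911811 − 1) × 1000 = -88.189‰

-88.19‰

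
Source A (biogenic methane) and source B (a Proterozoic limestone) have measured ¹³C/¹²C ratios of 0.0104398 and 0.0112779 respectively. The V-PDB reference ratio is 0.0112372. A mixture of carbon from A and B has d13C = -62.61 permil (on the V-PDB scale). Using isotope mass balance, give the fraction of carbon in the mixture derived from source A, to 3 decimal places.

0.888

δ_A = (0.0104398/0.0112372 − 1)×1000 = (0.929039 − 1)×1000 = -70.961 permil
δ_B = (0.0112779/0.0112372 − 1)×1000 = (1.003622 − 1)×1000 = 3.622 permil
f_A = (δ_mix − δ_B)/(δ_A − δ_B) = (-62.61 − (3.622))/(-70.961 − (3.622))
f_A = -66.232 / -74.583 = 0.8880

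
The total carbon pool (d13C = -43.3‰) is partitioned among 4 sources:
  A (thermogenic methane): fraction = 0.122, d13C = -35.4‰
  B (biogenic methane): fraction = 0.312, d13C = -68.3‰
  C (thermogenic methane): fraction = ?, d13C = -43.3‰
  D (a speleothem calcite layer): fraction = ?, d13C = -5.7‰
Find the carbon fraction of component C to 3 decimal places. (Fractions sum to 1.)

Let f_C and f_D be the unknown fractions; fractions sum to 1 so f_C + f_D = 0.566.
Mass balance: Σ fᵢ·δᵢ = δ_bulk ⇒ f_C·(-43.3) + f_D·(-5.7) = -43.3 − (-25.628) = -17.672
Substitute f_D = 0.566 − f_C:
f_C·(-43.3 − -5.7) = -17.672 − 0.566×(-5.7) = -14.445
f_C = -14.445 / -37.6 = 0.3842

0.384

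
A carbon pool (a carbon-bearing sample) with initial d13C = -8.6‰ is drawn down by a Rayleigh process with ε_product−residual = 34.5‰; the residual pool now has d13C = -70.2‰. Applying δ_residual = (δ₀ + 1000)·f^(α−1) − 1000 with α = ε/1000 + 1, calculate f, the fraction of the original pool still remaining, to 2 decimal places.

0.16

α − 1 = ε/1000 = 0.0345
(δ_res + 1000)/(δ₀ + 1000) = (-70.2 + 1000)/(-8.6 + 1000) = 929.8/991.4 = 0.937866
f = 0.937866^(1/0.0345) = exp(ln(0.937866)/0.0345) = exp(-0.06415/0.0345)
f = exp(-1.8594) = 0.1558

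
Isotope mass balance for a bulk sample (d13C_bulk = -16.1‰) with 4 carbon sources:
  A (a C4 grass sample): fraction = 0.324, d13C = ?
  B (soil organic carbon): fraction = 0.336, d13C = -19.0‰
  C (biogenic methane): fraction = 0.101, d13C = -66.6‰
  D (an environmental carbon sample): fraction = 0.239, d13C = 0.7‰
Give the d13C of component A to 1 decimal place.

-9.7‰

Isotope mass balance: δ_bulk = Σ fᵢ·δᵢ.
-16.1 = 0.324×δ_A + 0.336×(-19.0) + 0.101×(-66.6) + 0.239×(0.7)
0.324·δ_A = -16.1 − (-12.943) = -3.157
δ_A = -3.157 / 0.324 = -9.74‰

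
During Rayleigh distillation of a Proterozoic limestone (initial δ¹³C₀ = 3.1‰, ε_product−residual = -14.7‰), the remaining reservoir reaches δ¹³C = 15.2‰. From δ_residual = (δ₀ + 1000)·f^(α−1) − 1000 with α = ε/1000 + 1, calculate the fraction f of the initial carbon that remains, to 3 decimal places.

0.442

α − 1 = ε/1000 = -0.0147
(δ_res + 1000)/(δ₀ + 1000) = (15.2 + 1000)/(3.1 + 1000) = 1015.2/1003.1 = 1.012063
f = 1.012063^(1/-0.0147) = exp(ln(1.012063)/-0.0147) = exp(0.01199/-0.0147)
f = exp(-0.8157) = 0.4423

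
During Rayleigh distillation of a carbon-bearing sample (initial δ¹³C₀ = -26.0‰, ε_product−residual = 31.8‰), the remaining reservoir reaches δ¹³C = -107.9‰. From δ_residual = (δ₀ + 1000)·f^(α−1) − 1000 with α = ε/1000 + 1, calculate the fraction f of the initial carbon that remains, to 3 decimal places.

α − 1 = ε/1000 = 0.0318
(δ_res + 1000)/(δ₀ + 1000) = (-107.9 + 1000)/(-26.0 + 1000) = 892.1/974.0 = 0.915914
f = 0.915914^(1/0.0318) = exp(ln(0.915914)/0.0318) = exp(-0.08783/0.0318)
f = exp(-2.7620) = 0.0632

0.063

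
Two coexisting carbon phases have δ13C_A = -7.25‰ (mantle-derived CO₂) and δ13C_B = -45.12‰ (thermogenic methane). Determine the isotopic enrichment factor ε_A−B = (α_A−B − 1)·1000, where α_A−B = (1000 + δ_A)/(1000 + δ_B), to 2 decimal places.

α_A−B = (1000 + -7.25) / (1000 + -45.12) = 992.75 / 954.88 = 1.039659
ε_A−B = (1.039659 − 1) × 1000 = 39.659‰
(The approximation ε ≈ δ_A − δ_B would give 37.87‰.)

39.66‰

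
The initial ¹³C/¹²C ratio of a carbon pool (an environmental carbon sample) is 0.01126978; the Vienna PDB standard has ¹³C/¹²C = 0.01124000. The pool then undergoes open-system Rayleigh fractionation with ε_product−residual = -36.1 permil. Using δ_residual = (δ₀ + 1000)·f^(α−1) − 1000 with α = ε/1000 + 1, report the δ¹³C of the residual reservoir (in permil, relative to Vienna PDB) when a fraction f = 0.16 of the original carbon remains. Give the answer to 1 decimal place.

δ₀ = (0.01126978/0.01124000 − 1)×1000 = (1.002649 − 1)×1000 = 2.649 permil
α − 1 = ε/1000 = -0.0361
f^(α−1) = 0.16^(-0.0361) = 1.068394
δ_res = (2.649 + 1000) × 1.068394 − 1000 = 1071.224 − 1000 = 71.22 permil

71.2 permil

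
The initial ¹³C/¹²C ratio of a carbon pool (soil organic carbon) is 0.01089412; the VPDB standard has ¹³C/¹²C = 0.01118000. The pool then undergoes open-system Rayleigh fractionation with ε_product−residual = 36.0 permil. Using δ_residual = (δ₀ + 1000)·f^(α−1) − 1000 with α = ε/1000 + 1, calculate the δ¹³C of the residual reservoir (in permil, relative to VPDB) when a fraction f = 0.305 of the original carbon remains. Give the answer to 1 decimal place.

-66.3 permil

δ₀ = (0.01089412/0.01118000 − 1)×1000 = (0.974429 − 1)×1000 = -25.571 permil
α − 1 = ε/1000 = 0.0360
f^(α−1) = 0.305^(0.0360) = 0.958153
δ_res = (-25.571 + 1000) × 0.958153 − 1000 = 933.652 − 1000 = -66.35 permil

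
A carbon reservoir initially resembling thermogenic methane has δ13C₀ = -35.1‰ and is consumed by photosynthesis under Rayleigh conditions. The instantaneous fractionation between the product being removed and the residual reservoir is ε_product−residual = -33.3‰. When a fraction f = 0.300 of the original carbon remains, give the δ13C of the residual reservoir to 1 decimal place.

Rayleigh residual: δ_res = (δ₀ + 1000)·f^(α−1) − 1000
α = ε/1000 + 1 = 0.96670, so α − 1 = -0.03330
f^(α−1) = 0.300^(-0.03330) = 1.040907
δ_res = (-35.1 + 1000) × 1.040907 − 1000 = 1004.371 − 1000 = 4.37‰

4.4‰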